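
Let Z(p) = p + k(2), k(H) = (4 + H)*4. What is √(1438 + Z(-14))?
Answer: 2*√362 ≈ 38.053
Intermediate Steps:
k(H) = 16 + 4*H
Z(p) = 24 + p (Z(p) = p + (16 + 4*2) = p + (16 + 8) = p + 24 = 24 + p)
√(1438 + Z(-14)) = √(1438 + (24 - 14)) = √(1438 + 10) = √1448 = 2*√362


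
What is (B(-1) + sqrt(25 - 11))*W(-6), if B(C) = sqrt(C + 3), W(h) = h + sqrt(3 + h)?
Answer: -(6 - I*sqrt(3))*(sqrt(2) + sqrt(14)) ≈ -30.935 + 8.9302*I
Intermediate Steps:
B(C) = sqrt(3 + C)
(B(-1) + sqrt(25 - 11))*W(-6) = (sqrt(3 - 1) + sqrt(25 - 11))*(-6 + sqrt(3 - 6)) = (sqrt(2) + sqrt(14))*(-6 + sqrt(-3)) = (sqrt(2) + sqrt(14))*(-6 + I*sqrt(3)) = (-6 + I*sqrt(3))*(sqrt(2) + sqrt(14))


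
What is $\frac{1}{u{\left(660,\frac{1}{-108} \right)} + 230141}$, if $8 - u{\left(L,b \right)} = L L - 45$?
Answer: $- \frac{1}{205406} \approx -4.8684 \cdot 10^{-6}$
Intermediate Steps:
$u{\left(L,b \right)} = 53 - L^{2}$ ($u{\left(L,b \right)} = 8 - \left(L L - 45\right) = 8 - \left(L^{2} - 45\right) = 8 - \left(-45 + L^{2}\right) = 53 - L^{2}$)
$\frac{1}{u{\left(660,\frac{1}{-108} \right)} + 230141} = \frac{1}{\left(53 - 660^{2}\right) + 230141} = \frac{1}{\left(53 - 435600\right) + 230141} = \frac{1}{-435547 + 230141} = \frac{1}{-205406} = - \frac{1}{205406}$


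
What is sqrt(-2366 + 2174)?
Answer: 8*I*sqrt(3) ≈ 13.856*I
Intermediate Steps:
sqrt(-2366 + 2174) = sqrt(-192) = 8*I*sqrt(3)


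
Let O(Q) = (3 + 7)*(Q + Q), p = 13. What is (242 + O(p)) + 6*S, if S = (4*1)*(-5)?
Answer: 382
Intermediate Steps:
O(Q) = 20*Q (O(Q) = 10*(2*Q) = 20*Q)
S = -20 (S = 4*(-5) = -20)
(242 + O(p)) + 6*S = (242 + 20*13) + 6*(-20) = (242 + 260) - 120 = 502 - 120 = 382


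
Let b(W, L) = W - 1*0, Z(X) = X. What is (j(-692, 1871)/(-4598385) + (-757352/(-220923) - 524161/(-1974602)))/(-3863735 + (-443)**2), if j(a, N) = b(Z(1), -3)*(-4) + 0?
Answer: -2469744107287020593/2452296872924091055267020 ≈ -1.0071e-6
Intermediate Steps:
b(W, L) = W (b(W, L) = W + 0 = W)
j(a, N) = -4 (j(a, N) = 1*(-4) + 0 = -4 + 0 = -4)
(j(-692, 1871)/(-4598385) + (-757352/(-220923) - 524161/(-1974602)))/(-3863735 + (-443)**2) = (-4/(-4598385) + (-757352/(-220923) - 524161/(-1974602)))/(-3863735 + (-443)**2) = (-4*(-1/4598385) + (-757352*(-1/220923) - 524161*(-1/1974602)))/(-3863735 + 196249) = (4/4598385 + (757352/220923 + 524161/1974602))/(-3667486) = (4/4598385 + 1611267994507/436234997646)*(-1/3667486) = (2469744107287020593/668658823216800570)*(-1/3667486) = -2469744107287020593/2452296872924091055267020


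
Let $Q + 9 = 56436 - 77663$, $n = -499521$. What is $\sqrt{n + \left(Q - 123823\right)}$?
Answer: $6 i \sqrt{17905} \approx 802.86 i$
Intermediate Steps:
$Q = -21236$ ($Q = -9 + \left(56436 - 77663\right) = -9 - 21227 = -21236$)
$\sqrt{n + \left(Q - 123823\right)} = \sqrt{-499521 - 145059} = \sqrt{-644580} = 6 i \sqrt{17905}$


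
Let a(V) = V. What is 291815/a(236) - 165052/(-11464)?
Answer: 423039929/338188 ≈ 1250.9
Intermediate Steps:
291815/a(236) - 165052/(-11464) = 291815/236 - 165052/(-11464) = 291815*(1/236) - 165052*(-1/11464) = 291815/236 + 41263/2866 = 423039929/338188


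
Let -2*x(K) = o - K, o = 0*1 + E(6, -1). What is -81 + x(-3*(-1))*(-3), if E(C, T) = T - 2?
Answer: -90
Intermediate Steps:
E(C, T) = -2 + T
o = -3 (o = 0*1 + (-2 - 1) = 0 - 3 = -3)
x(K) = 3/2 + K/2 (x(K) = -(-3 - K)/2 = 3/2 + K/2)
-81 + x(-3*(-1))*(-3) = -81 + (3/2 + (-3*(-1))/2)*(-3) = -81 + (3/2 + (½)*3)*(-3) = -81 + (3/2 + 3/2)*(-3) = -81 + 3*(-3) = -81 - 9 = -90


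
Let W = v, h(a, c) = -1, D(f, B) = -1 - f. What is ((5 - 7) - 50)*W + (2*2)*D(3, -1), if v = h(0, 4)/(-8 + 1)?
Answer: -164/7 ≈ -23.429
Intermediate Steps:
v = ⅐ (v = -1/(-8 + 1) = -1/(-7) = -⅐*(-1) = ⅐ ≈ 0.14286)
W = ⅐ ≈ 0.14286
((5 - 7) - 50)*W + (2*2)*D(3, -1) = ((5 - 7) - 50)*(⅐) + (2*2)*(-1 - 1*3) = (-2 - 50)*(⅐) + 4*(-1 - 3) = -52*⅐ + 4*(-4) = -52/7 - 16 = -164/7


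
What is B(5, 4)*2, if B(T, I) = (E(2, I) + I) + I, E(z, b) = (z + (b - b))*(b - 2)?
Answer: 24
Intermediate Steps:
E(z, b) = z*(-2 + b) (E(z, b) = (z + 0)*(-2 + b) = z*(-2 + b))
B(T, I) = -4 + 4*I (B(T, I) = (2*(-2 + I) + I) + I = ((-4 + 2*I) + I) + I = (-4 + 3*I) + I = -4 + 4*I)
B(5, 4)*2 = (-4 + 4*4)*2 = (-4 + 16)*2 = 12*2 = 24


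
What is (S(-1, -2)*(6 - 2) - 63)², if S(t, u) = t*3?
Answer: 5625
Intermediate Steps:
S(t, u) = 3*t
(S(-1, -2)*(6 - 2) - 63)² = ((3*(-1))*(6 - 2) - 63)² = (-3*4 - 63)² = (-12 - 63)² = (-75)² = 5625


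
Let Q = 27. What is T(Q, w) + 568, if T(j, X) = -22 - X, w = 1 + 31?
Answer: 514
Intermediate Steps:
w = 32
T(Q, w) + 568 = (-22 - 1*32) + 568 = (-22 - 32) + 568 = -54 + 568 = 514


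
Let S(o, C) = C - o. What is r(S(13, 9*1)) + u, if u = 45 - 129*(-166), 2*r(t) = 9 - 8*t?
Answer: 42959/2 ≈ 21480.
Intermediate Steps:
r(t) = 9/2 - 4*t (r(t) = (9 - 8*t)/2 = 9/2 - 4*t)
u = 21459 (u = 45 + 21414 = 21459)
r(S(13, 9*1)) + u = (9/2 - 4*(9*1 - 1*13)) + 21459 = (9/2 - 4*(9 - 13)) + 21459 = (9/2 - 4*(-4)) + 21459 = (9/2 + 16) + 21459 = 41/2 + 21459 = 42959/2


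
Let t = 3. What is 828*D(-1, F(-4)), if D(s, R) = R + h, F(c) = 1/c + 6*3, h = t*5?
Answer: 27117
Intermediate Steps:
h = 15 (h = 3*5 = 15)
F(c) = 18 + 1/c (F(c) = 1/c + 18 = 18 + 1/c)
D(s, R) = 15 + R (D(s, R) = R + 15 = 15 + R)
828*D(-1, F(-4)) = 828*(15 + (18 + 1/(-4))) = 828*(15 + (18 - ¼)) = 828*(15 + 71/4) = 828*(131/4) = 27117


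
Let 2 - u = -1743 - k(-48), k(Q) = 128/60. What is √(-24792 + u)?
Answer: I*√5185095/15 ≈ 151.81*I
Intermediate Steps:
k(Q) = 32/15 (k(Q) = 128*(1/60) = 32/15)
u = 26207/15 (u = 2 - (-1743 - 1*32/15) = 2 - (-1743 - 32/15) = 2 - 1*(-26177/15) = 2 + 26177/15 = 26207/15 ≈ 1747.1)
√(-24792 + u) = √(-24792 + 26207/15) = √(-345673/15) = I*√5185095/15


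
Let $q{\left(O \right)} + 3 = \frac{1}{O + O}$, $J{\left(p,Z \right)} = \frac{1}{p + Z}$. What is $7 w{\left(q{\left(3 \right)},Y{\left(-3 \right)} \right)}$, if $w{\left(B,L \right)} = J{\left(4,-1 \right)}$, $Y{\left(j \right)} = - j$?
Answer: $\frac{7}{3} \approx 2.3333$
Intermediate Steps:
$J{\left(p,Z \right)} = \frac{1}{Z + p}$
$q{\left(O \right)} = -3 + \frac{1}{2 O}$ ($q{\left(O \right)} = -3 + \frac{1}{O + O} = -3 + \frac{1}{2 O}$)
$w{\left(B,L \right)} = \frac{1}{3}$ ($w{\left(B,L \right)} = \frac{1}{-1 + 4} = \frac{1}{3}$)
$7 w{\left(q{\left(3 \right)},Y{\left(-3 \right)} \right)} = 7 \cdot \frac{1}{3} = \frac{7}{3}$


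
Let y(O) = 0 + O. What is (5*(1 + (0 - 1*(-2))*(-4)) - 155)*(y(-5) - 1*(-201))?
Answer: -37240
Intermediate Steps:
y(O) = O
(5*(1 + (0 - 1*(-2))*(-4)) - 155)*(y(-5) - 1*(-201)) = (5*(1 + (0 - 1*(-2))*(-4)) - 155)*(-5 - 1*(-201)) = (5*(1 + (0 + 2)*(-4)) - 155)*(-5 + 201) = (5*(1 + 2*(-4)) - 155)*196 = (5*(1 - 8) - 155)*196 = (5*(-7) - 155)*196 = (-35 - 155)*196 = -190*196 = -37240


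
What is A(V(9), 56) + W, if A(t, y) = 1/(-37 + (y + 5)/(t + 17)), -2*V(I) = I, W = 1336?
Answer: 1072783/803 ≈ 1336.0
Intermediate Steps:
V(I) = -I/2
A(t, y) = 1/(-37 + (5 + y)/(17 + t))
A(V(9), 56) + W = (17 - ½*9)/(-624 + 56 - (-37)*9/2) + 1336 = (17 - 9/2)/(-624 + 56 - 37*(-9/2)) + 1336 = (25/2)/(-624 + 56 + 333/2) + 1336 = (25/2)/(-803/2) + 1336 = -2/803*25/2 + 1336 = -25/803 + 1336 = 1072783/803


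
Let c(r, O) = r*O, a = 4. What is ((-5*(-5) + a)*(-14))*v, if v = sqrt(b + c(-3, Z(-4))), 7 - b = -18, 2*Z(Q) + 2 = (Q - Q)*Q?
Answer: -812*sqrt(7) ≈ -2148.4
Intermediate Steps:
Z(Q) = -1 (Z(Q) = -1 + ((Q - Q)*Q)/2 = -1 + (0*Q)/2 = -1 + (1/2)*0 = -1 + 0 = -1)
b = 25 (b = 7 - 1*(-18) = 7 + 18 = 25)
c(r, O) = O*r
v = 2*sqrt(7) (v = sqrt(25 - 1*(-3)) = sqrt(25 + 3) = sqrt(28) = 2*sqrt(7) ≈ 5.2915)
((-5*(-5) + a)*(-14))*v = ((-5*(-5) + 4)*(-14))*(2*sqrt(7)) = ((25 + 4)*(-14))*(2*sqrt(7)) = (29*(-14))*(2*sqrt(7)) = -812*sqrt(7)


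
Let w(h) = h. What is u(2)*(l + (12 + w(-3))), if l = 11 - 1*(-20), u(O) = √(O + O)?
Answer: 80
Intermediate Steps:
u(O) = √2*√O (u(O) = √(2*O) = √2*√O)
l = 31 (l = 11 + 20 = 31)
u(2)*(l + (12 + w(-3))) = (√2*√2)*(31 + (12 - 3)) = 2*(31 + 9) = 2*40 = 80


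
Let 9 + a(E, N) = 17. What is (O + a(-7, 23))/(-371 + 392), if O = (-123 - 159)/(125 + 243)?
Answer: 1331/3864 ≈ 0.34446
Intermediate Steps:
O = -141/184 (O = -282/368 = -282*1/368 = -141/184 ≈ -0.76630)
a(E, N) = 8 (a(E, N) = -9 + 17 = 8)
(O + a(-7, 23))/(-371 + 392) = (-141/184 + 8)/(-371 + 392) = (1331/184)/21 = (1331/184)*(1/21) = 1331/3864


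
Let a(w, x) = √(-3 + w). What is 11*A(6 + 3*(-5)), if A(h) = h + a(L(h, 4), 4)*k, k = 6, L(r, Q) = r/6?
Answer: -99 + 99*I*√2 ≈ -99.0 + 140.01*I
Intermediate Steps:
L(r, Q) = r/6 (L(r, Q) = r*(⅙) = r/6)
A(h) = h + 6*√(-3 + h/6) (A(h) = h + √(-3 + h/6)*6 = h + 6*√(-3 + h/6))
11*A(6 + 3*(-5)) = 11*((6 + 3*(-5)) + √(-108 + 6*(6 + 3*(-5)))) = 11*((6 - 15) + √(-108 + 6*(6 - 15))) = 11*(-9 + √(-108 + 6*(-9))) = 11*(-9 + √(-108 - 54)) = 11*(-9 + √(-162)) = 11*(-9 + 9*I*√2) = -99 + 99*I*√2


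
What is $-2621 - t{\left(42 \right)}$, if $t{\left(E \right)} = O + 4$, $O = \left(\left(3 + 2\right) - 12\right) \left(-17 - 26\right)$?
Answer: $-2926$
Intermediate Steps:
$O = 301$ ($O = \left(5 - 12\right) \left(-43\right) = \left(-7\right) \left(-43\right) = 301$)
$t{\left(E \right)} = 305$ ($t{\left(E \right)} = 301 + 4 = 305$)
$-2621 - t{\left(42 \right)} = -2621 - 305 = -2926$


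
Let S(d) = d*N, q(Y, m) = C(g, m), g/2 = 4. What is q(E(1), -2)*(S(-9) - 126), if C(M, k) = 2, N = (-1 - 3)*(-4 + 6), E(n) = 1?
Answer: -108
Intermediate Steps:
g = 8 (g = 2*4 = 8)
N = -8 (N = -4*2 = -8)
q(Y, m) = 2
S(d) = -8*d (S(d) = d*(-8) = -8*d)
q(E(1), -2)*(S(-9) - 126) = 2*(-8*(-9) - 126) = 2*(72 - 126) = 2*(-54) = -108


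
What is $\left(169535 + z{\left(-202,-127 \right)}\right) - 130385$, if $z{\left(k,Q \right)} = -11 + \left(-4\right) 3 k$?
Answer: $41563$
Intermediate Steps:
$z{\left(k,Q \right)} = -11 - 12 k$
$\left(169535 + z{\left(-202,-127 \right)}\right) - 130385 = \left(169535 - -2413\right) - 130385 = \left(169535 + \left(-11 + 2424\right)\right) - 130385 = \left(169535 + 2413\right) - 130385 = 171948 - 130385 = 41563$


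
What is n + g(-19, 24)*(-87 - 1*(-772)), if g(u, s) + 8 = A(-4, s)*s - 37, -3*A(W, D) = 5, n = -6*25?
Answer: -58375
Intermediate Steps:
n = -150
A(W, D) = -5/3 (A(W, D) = -⅓*5 = -5/3)
g(u, s) = -45 - 5*s/3 (g(u, s) = -8 + (-5*s/3 - 37) = -8 + (-37 - 5*s/3) = -45 - 5*s/3)
n + g(-19, 24)*(-87 - 1*(-772)) = -150 + (-45 - 5/3*24)*(-87 - 1*(-772)) = -150 + (-45 - 40)*(-87 + 772) = -150 - 85*685 = -150 - 58225 = -58375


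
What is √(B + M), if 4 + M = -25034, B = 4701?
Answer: I*√20337 ≈ 142.61*I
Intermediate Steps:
M = -25038 (M = -4 - 25034 = -25038)
√(B + M) = √(4701 - 25038) = √(-20337) = I*√20337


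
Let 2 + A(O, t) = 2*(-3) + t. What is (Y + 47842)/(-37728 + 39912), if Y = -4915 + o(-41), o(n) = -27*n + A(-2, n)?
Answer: 43985/2184 ≈ 20.140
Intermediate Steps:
A(O, t) = -8 + t (A(O, t) = -2 + (2*(-3) + t) = -2 + (-6 + t) = -8 + t)
o(n) = -8 - 26*n (o(n) = -27*n + (-8 + n) = -8 - 26*n)
Y = -3857 (Y = -4915 + (-8 - 26*(-41)) = -4915 + (-8 + 1066) = -4915 + 1058 = -3857)
(Y + 47842)/(-37728 + 39912) = (-3857 + 47842)/(-37728 + 39912) = 43985/2184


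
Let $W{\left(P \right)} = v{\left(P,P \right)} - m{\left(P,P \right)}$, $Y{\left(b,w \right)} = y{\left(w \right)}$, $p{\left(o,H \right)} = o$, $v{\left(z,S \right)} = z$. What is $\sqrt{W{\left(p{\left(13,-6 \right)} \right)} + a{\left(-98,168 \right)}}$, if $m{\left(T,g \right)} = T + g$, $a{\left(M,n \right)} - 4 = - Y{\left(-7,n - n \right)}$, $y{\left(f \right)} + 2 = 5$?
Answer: $2 i \sqrt{3} \approx 3.4641 i$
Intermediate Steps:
$y{\left(f \right)} = 3$ ($y{\left(f \right)} = -2 + 5 = 3$)
$Y{\left(b,w \right)} = 3$
$a{\left(M,n \right)} = 1$ ($a{\left(M,n \right)} = 4 - 3 = 1$)
$W{\left(P \right)} = - P$ ($W{\left(P \right)} = P - \left(P + P\right) = P - 2 P = - P$)
$\sqrt{W{\left(p{\left(13,-6 \right)} \right)} + a{\left(-98,168 \right)}} = \sqrt{\left(-1\right) 13 + 1} = \sqrt{-13 + 1} = \sqrt{-12} = 2 i \sqrt{3}$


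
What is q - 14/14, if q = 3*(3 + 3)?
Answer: 17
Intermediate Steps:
q = 18 (q = 3*6 = 18)
q - 14/14 = 18 - 14/14 = 18 + (1/14)*(-14) = 18 - 1 = 17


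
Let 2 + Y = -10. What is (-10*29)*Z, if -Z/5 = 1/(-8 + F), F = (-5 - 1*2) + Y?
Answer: -1450/27 ≈ -53.704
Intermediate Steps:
Y = -12 (Y = -2 - 10 = -12)
F = -19 (F = (-5 - 1*2) - 12 = (-5 - 2) - 12 = -7 - 12 = -19)
Z = 5/27 (Z = -5/(-8 - 19) = -5/(-27) = -5*(-1/27) = 5/27 ≈ 0.18519)
(-10*29)*Z = -10*29*(5/27) = -290*5/27 = -1450/27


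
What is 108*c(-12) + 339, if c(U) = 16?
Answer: 2067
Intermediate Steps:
108*c(-12) + 339 = 108*16 + 339 = 1728 + 339 = 2067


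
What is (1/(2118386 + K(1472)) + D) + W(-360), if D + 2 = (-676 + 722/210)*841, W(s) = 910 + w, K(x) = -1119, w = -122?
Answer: -125570974981978/222313035 ≈ -5.6484e+5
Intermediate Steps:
W(s) = 788 (W(s) = 910 - 122 = 788)
D = -59390789/105 (D = -2 + (-676 + 722/210)*841 = -2 + (-676 + 722*(1/210))*841 = -2 + (-676 + 361/105)*841 = -2 - 70619/105*841 = -2 - 59390579/105 = -59390789/105 ≈ -5.6563e+5)
(1/(2118386 + K(1472)) + D) + W(-360) = (1/(2118386 - 1119) - 59390789/105) + 788 = (1/2117267 - 59390789/105) + 788 = -125746157653558/222313035 + 788 = -125570974981978/222313035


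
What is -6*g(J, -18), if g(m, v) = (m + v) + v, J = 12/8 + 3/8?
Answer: 819/4 ≈ 204.75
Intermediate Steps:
J = 15/8 (J = 12*(1/8) + 3*(1/8) = 3/2 + 3/8 = 15/8 ≈ 1.8750)
g(m, v) = m + 2*v
-6*g(J, -18) = -6*(15/8 + 2*(-18)) = -6*(15/8 - 36) = -6*(-273/8) = 819/4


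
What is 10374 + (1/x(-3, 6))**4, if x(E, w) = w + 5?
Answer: 151885735/14641 ≈ 10374.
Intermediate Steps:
x(E, w) = 5 + w
10374 + (1/x(-3, 6))**4 = 10374 + (1/(5 + 6))**4 = 10374 + (1/11)**4 = 10374 + 1/14641 = 151885735/14641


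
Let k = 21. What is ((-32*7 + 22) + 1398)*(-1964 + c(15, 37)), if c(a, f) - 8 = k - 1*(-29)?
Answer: -2279576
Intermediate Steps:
c(a, f) = 58 (c(a, f) = 8 + (21 - 1*(-29)) = 8 + (21 + 29) = 8 + 50 = 58)
((-32*7 + 22) + 1398)*(-1964 + c(15, 37)) = ((-32*7 + 22) + 1398)*(-1964 + 58) = ((-32*7 + 22) + 1398)*(-1906) = ((-224 + 22) + 1398)*(-1906) = (-202 + 1398)*(-1906) = 1196*(-1906) = -2279576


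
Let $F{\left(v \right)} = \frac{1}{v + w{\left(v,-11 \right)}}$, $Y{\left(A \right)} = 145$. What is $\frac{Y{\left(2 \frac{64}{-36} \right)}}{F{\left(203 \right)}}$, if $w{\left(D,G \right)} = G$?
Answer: $27840$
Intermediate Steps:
$F{\left(v \right)} = \frac{1}{-11 + v}$ ($F{\left(v \right)} = \frac{1}{v - 11} = \frac{1}{-11 + v}$)
$\frac{Y{\left(2 \frac{64}{-36} \right)}}{F{\left(203 \right)}} = \frac{145}{\frac{1}{-11 + 203}} = \frac{145}{\frac{1}{192}} = 145 \frac{1}{\frac{1}{192}} = 145 \cdot 192 = 27840$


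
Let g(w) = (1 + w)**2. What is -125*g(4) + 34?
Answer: -3091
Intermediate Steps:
-125*g(4) + 34 = -125*(1 + 4)**2 + 34 = -125*5**2 + 34 = -125*25 + 34 = -3125 + 34 = -3091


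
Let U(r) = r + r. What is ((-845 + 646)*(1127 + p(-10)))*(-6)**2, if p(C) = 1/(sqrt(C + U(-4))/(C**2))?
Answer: -8073828 + 119400*I*sqrt(2) ≈ -8.0738e+6 + 1.6886e+5*I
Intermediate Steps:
U(r) = 2*r
p(C) = C**2/sqrt(-8 + C) (p(C) = 1/(sqrt(C + 2*(-4))/(C**2)) = 1/(sqrt(C - 8)/C**2) = 1/(sqrt(-8 + C)/C**2) = C**2/sqrt(-8 + C))
((-845 + 646)*(1127 + p(-10)))*(-6)**2 = ((-845 + 646)*(1127 + (-10)**2/sqrt(-8 - 10)))*(-6)**2 = -199*(1127 + 100/sqrt(-18))*36 = -199*(1127 + 100*(-I*sqrt(2)/6))*36 = -199*(1127 - 50*I*sqrt(2)/3)*36 = (-224273 + 9950*I*sqrt(2)/3)*36 = -8073828 + 119400*I*sqrt(2)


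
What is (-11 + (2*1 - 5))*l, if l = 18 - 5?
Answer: -182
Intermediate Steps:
l = 13
(-11 + (2*1 - 5))*l = (-11 + (2*1 - 5))*13 = (-11 + (2 - 5))*13 = (-11 - 3)*13 = -14*13 = -182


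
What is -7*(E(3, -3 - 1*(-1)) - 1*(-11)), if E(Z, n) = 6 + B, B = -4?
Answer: -91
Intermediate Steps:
E(Z, n) = 2 (E(Z, n) = 6 - 4 = 2)
-7*(E(3, -3 - 1*(-1)) - 1*(-11)) = -7*(2 - 1*(-11)) = -7*(2 + 11) = -7*13 = -91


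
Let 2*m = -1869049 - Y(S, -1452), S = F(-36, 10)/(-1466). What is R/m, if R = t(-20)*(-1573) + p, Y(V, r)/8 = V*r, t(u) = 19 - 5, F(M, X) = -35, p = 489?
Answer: 31567378/1369809637 ≈ 0.023045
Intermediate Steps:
t(u) = 14
S = 35/1466 (S = -35/(-1466) = -35*(-1/1466) = 35/1466 ≈ 0.023874)
Y(V, r) = 8*V*r (Y(V, r) = 8*(V*r) = 8*V*r)
R = -21533 (R = 14*(-1573) + 489 = -22022 + 489 = -21533)
m = -1369809637/1466 (m = (-1869049 - 8*35*(-1452)/1466)/2 = (-1869049 - 1*(-203280/733))/2 = (-1869049 + 203280/733)/2 = (1/2)*(-1369809637/733) = -1369809637/1466 ≈ -9.3439e+5)
R/m = -21533/(-1369809637/1466) = -21533*(-1466/1369809637) = 31567378/1369809637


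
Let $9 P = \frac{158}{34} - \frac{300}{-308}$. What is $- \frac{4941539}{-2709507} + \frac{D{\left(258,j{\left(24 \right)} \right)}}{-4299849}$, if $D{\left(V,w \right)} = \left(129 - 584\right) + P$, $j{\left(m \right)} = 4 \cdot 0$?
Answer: $\frac{83445226149875890}{45751399477367661} \approx 1.8239$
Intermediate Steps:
$P = \frac{7358}{11781}$ ($P = \frac{\frac{158}{34} - \frac{300}{-308}}{9} = \frac{158 \cdot \frac{1}{34} - - \frac{75}{77}}{9} = \frac{\frac{79}{17} + \frac{75}{77}}{9} = \frac{1}{9} \cdot \frac{7358}{1309} = \frac{7358}{11781} \approx 0.62457$)
$j{\left(m \right)} = 0$
$D{\left(V,w \right)} = - \frac{5352997}{11781}$ ($D{\left(V,w \right)} = \left(129 - 584\right) + \frac{7358}{11781} = -455 + \frac{7358}{11781} = - \frac{5352997}{11781}$)
$- \frac{4941539}{-2709507} + \frac{D{\left(258,j{\left(24 \right)} \right)}}{-4299849} = - \frac{4941539}{-2709507} - \frac{5352997}{11781 \left(-4299849\right)} = \left(-4941539\right) \left(- \frac{1}{2709507}\right) - - \frac{5352997}{50656521069} = \frac{4941539}{2709507} + \frac{5352997}{50656521069} = \frac{83445226149875890}{45751399477367661}$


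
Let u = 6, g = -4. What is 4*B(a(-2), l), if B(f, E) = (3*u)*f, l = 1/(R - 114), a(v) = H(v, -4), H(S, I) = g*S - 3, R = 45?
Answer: 360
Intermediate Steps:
H(S, I) = -3 - 4*S (H(S, I) = -4*S - 3 = -3 - 4*S)
a(v) = -3 - 4*v
l = -1/69 (l = 1/(45 - 114) = 1/(-69) = -1/69 ≈ -0.014493)
B(f, E) = 18*f (B(f, E) = (3*6)*f = 18*f)
4*B(a(-2), l) = 4*(18*(-3 - 4*(-2))) = 4*(18*(-3 + 8)) = 4*(18*5) = 4*90 = 360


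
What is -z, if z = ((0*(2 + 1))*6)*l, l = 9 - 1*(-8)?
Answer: 0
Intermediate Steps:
l = 17 (l = 9 + 8 = 17)
z = 0 (z = ((0*(2 + 1))*6)*17 = ((0*3)*6)*17 = (0*6)*17 = 0*17 = 0)
-z = -1*0 = 0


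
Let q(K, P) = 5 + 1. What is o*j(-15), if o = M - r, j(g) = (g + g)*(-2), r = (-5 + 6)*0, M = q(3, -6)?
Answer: 360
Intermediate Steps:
q(K, P) = 6
M = 6
r = 0 (r = 1*0 = 0)
j(g) = -4*g (j(g) = (2*g)*(-2) = -4*g)
o = 6 (o = 6 - 1*0 = 6 + 0 = 6)
o*j(-15) = 6*(-4*(-15)) = 6*60 = 360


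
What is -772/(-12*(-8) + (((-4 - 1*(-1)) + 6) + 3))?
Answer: -386/51 ≈ -7.5686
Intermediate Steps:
-772/(-12*(-8) + (((-4 - 1*(-1)) + 6) + 3)) = -772/(96 + (((-4 + 1) + 6) + 3)) = -772/(96 + ((-3 + 6) + 3)) = -772/(96 + (3 + 3)) = -772/(96 + 6) = -772/102 = -772*1/102 = -386/51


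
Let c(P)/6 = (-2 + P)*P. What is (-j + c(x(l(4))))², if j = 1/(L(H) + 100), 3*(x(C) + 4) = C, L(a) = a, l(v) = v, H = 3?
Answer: 532178761/95481 ≈ 5573.7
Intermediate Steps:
x(C) = -4 + C/3
j = 1/103 (j = 1/(3 + 100) = 1/103 ≈ 0.0097087)
c(P) = 6*P*(-2 + P) (c(P) = 6*((-2 + P)*P) = 6*(P*(-2 + P)) = 6*P*(-2 + P))
(-j + c(x(l(4))))² = (-1*1/103 + 6*(-4 + (⅓)*4)*(-2 + (-4 + (⅓)*4)))² = (-1/103 + 6*(-4 + 4/3)*(-2 + (-4 + 4/3)))² = (-1/103 + 6*(-8/3)*(-2 - 8/3))² = (-1/103 + 6*(-8/3)*(-14/3))² = (-1/103 + 224/3)² = (23069/309)² = 532178761/95481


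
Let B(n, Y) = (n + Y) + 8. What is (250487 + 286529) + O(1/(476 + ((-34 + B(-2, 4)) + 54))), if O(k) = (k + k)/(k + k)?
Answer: 537017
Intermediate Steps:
B(n, Y) = 8 + Y + n (B(n, Y) = (Y + n) + 8 = 8 + Y + n)
O(k) = 1 (O(k) = (2*k)/((2*k)) = (2*k)*(1/(2*k)) = 1)
(250487 + 286529) + O(1/(476 + ((-34 + B(-2, 4)) + 54))) = (250487 + 286529) + 1 = 537016 + 1 = 537017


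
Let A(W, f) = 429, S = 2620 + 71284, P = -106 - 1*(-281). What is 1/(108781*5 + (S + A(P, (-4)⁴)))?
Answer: 1/618238 ≈ 1.6175e-6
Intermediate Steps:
P = 175 (P = -106 + 281 = 175)
S = 73904
1/(108781*5 + (S + A(P, (-4)⁴))) = 1/(108781*5 + (73904 + 429)) = 1/(543905 + 74333) = 1/618238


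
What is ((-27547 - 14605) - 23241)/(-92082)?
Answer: 65393/92082 ≈ 0.71016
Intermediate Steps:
((-27547 - 14605) - 23241)/(-92082) = (-42152 - 23241)*(-1/92082) = -65393*(-1/92082) = 65393/92082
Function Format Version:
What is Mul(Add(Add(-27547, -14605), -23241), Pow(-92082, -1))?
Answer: Rational(65393, 92082) ≈ 0.71016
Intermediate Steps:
Mul(Add(Add(-27547, -14605), -23241), Pow(-92082, -1)) = Mul(Add(-42152, -23241), Rational(-1, 92082)) = Mul(-65393, Rational(-1, 92082)) = Rational(65393, 92082)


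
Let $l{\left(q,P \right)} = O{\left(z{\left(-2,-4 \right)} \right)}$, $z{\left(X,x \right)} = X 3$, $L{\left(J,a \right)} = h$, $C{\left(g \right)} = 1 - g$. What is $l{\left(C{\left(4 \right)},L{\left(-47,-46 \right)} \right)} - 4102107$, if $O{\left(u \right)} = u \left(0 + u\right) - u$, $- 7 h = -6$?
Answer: $-4102065$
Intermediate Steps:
$h = \frac{6}{7}$ ($h = \left(- \frac{1}{7}\right) \left(-6\right) = \frac{6}{7} \approx 0.85714$)
$L{\left(J,a \right)} = \frac{6}{7}$
$z{\left(X,x \right)} = 3 X$
$O{\left(u \right)} = u^{2} - u$ ($O{\left(u \right)} = u u - u = u^{2} - u$)
$l{\left(q,P \right)} = 42$ ($l{\left(q,P \right)} = 3 \left(-2\right) \left(-1 + 3 \left(-2\right)\right) = - 6 \left(-1 - 6\right) = \left(-6\right) \left(-7\right) = 42$)
$l{\left(C{\left(4 \right)},L{\left(-47,-46 \right)} \right)} - 4102107 = 42 - 4102107 = -4102065$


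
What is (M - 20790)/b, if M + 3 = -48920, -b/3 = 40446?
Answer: 9959/17334 ≈ 0.57454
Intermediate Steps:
b = -121338 (b = -3*40446 = -121338)
M = -48923 (M = -3 - 48920 = -48923)
(M - 20790)/b = (-48923 - 20790)/(-121338) = -69713*(-1/121338) = 9959/17334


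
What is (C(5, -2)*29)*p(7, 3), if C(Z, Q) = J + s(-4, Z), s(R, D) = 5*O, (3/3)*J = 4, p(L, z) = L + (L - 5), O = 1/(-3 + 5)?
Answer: 3393/2 ≈ 1696.5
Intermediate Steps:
O = ½ (O = 1/2 = ½ ≈ 0.50000)
p(L, z) = -5 + 2*L (p(L, z) = L + (-5 + L) = -5 + 2*L)
J = 4
s(R, D) = 5/2 (s(R, D) = 5*(½) = 5/2)
C(Z, Q) = 13/2 (C(Z, Q) = 4 + 5/2 = 13/2)
(C(5, -2)*29)*p(7, 3) = ((13/2)*29)*(-5 + 2*7) = 377*(-5 + 14)/2 = (377/2)*9 = 3393/2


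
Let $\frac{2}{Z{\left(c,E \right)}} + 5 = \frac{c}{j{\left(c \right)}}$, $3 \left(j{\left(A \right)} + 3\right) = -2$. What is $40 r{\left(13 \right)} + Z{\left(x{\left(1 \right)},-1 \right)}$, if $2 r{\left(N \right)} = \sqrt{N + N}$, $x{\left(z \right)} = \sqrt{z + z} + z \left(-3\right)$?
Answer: $- \frac{506}{1049} + 20 \sqrt{26} + \frac{33 \sqrt{2}}{1049} \approx 101.54$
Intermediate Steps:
$j{\left(A \right)} = - \frac{11}{3}$ ($j{\left(A \right)} = -3 + \frac{1}{3} \left(-2\right) = -3 - \frac{2}{3} = - \frac{11}{3}$)
$x{\left(z \right)} = - 3 z + \sqrt{2} \sqrt{z}$ ($x{\left(z \right)} = \sqrt{2 z} - 3 z = \sqrt{2} \sqrt{z} - 3 z = - 3 z + \sqrt{2} \sqrt{z}$)
$Z{\left(c,E \right)} = \frac{2}{-5 - \frac{3 c}{11}}$ ($Z{\left(c,E \right)} = \frac{2}{-5 + \frac{c}{- \frac{11}{3}}} = \frac{2}{-5 + c \left(- \frac{3}{11}\right)} = \frac{2}{-5 - \frac{3 c}{11}}$)
$r{\left(N \right)} = \frac{\sqrt{2} \sqrt{N}}{2}$ ($r{\left(N \right)} = \frac{\sqrt{N + N}}{2} = \frac{\sqrt{2 N}}{2} = \frac{\sqrt{2} \sqrt{N}}{2}$)
$40 r{\left(13 \right)} + Z{\left(x{\left(1 \right)},-1 \right)} = 40 \frac{\sqrt{2} \sqrt{13}}{2} - \frac{22}{55 + 3 \left(\left(-3\right) 1 + \sqrt{2} \sqrt{1}\right)} = 40 \frac{\sqrt{26}}{2} - \frac{22}{55 + 3 \left(-3 + \sqrt{2} \cdot 1\right)} = 20 \sqrt{26} - \frac{22}{55 + 3 \left(-3 + \sqrt{2}\right)} = 20 \sqrt{26} - \frac{22}{55 - \left(9 - 3 \sqrt{2}\right)} = 20 \sqrt{26} - \frac{22}{46 + 3 \sqrt{2}} = - \frac{22}{46 + 3 \sqrt{2}} + 20 \sqrt{26}$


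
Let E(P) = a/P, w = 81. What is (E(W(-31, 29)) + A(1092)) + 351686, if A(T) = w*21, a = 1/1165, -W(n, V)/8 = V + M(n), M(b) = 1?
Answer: 98807005199/279600 ≈ 3.5339e+5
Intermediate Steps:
W(n, V) = -8 - 8*V (W(n, V) = -8*(V + 1) = -8*(1 + V) = -8 - 8*V)
a = 1/1165 ≈ 0.00085837
A(T) = 1701 (A(T) = 81*21 = 1701)
E(P) = 1/(1165*P)
(E(W(-31, 29)) + A(1092)) + 351686 = (1/(1165*(-8 - 8*29)) + 1701) + 351686 = (1/(1165*(-8 - 232)) + 1701) + 351686 = ((1/1165)/(-240) + 1701) + 351686 = ((1/1165)*(-1/240) + 1701) + 351686 = (-1/279600 + 1701) + 351686 = 475599599/279600 + 351686 = 98807005199/279600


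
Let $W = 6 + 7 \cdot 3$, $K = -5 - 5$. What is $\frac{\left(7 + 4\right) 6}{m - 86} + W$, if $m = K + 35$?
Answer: $\frac{1581}{61} \approx 25.918$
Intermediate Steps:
$K = -10$ ($K = -5 - 5 = -10$)
$W = 27$ ($W = 6 + 21 = 27$)
$m = 25$ ($m = -10 + 35 = 25$)
$\frac{\left(7 + 4\right) 6}{m - 86} + W = \frac{\left(7 + 4\right) 6}{25 - 86} + 27 = \frac{11 \cdot 6}{-61} + 27 = \left(- \frac{1}{61}\right) 66 + 27 = - \frac{66}{61} + 27 = \frac{1581}{61}$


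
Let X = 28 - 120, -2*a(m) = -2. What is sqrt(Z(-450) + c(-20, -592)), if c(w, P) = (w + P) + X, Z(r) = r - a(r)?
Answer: I*sqrt(1155) ≈ 33.985*I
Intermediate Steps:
a(m) = 1 (a(m) = -1/2*(-2) = 1)
X = -92
Z(r) = -1 + r (Z(r) = r - 1*1 = r - 1 = -1 + r)
c(w, P) = -92 + P + w (c(w, P) = (w + P) - 92 = (P + w) - 92 = -92 + P + w)
sqrt(Z(-450) + c(-20, -592)) = sqrt((-1 - 450) + (-92 - 592 - 20)) = sqrt(-451 - 704) = sqrt(-1155) = I*sqrt(1155)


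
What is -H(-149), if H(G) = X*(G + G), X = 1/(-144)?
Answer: -149/72 ≈ -2.0694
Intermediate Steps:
X = -1/144 ≈ -0.0069444
H(G) = -G/72 (H(G) = -(G + G)/144 = -G/72)
-H(-149) = -(-1)*(-149)/72 = -1*149/72 = -149/72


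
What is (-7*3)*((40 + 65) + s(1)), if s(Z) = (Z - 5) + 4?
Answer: -2205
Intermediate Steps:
s(Z) = -1 + Z (s(Z) = (-5 + Z) + 4 = -1 + Z)
(-7*3)*((40 + 65) + s(1)) = (-7*3)*((40 + 65) + (-1 + 1)) = -21*(105 + 0) = -21*105 = -2205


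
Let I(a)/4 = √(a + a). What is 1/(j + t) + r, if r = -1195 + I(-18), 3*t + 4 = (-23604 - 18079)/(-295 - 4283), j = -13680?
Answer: -224490023789/187857749 + 24*I ≈ -1195.0 + 24.0*I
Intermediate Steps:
t = 23371/13734 (t = -4/3 + ((-23604 - 18079)/(-295 - 4283))/3 = -4/3 + (-41683/(-4578))/3 = -4/3 + (-41683*(-1/4578))/3 = -4/3 + (⅓)*(41683/4578) = -4/3 + 41683/13734 = 23371/13734 ≈ 1.7017)
I(a) = 4*√2*√a (I(a) = 4*√(a + a) = 4*√(2*a) = 4*(√2*√a) = 4*√2*√a)
r = -1195 + 24*I (r = -1195 + 4*√2*√(-18) = -1195 + 4*√2*(3*I*√2) = -1195 + 24*I ≈ -1195.0 + 24.0*I)
1/(j + t) + r = 1/(-13680 + 23371/13734) + (-1195 + 24*I) = 1/(-187857749/13734) + (-1195 + 24*I) = -13734/187857749 + (-1195 + 24*I) = -224490023789/187857749 + 24*I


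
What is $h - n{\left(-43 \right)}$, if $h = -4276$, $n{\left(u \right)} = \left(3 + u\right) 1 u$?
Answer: $-5996$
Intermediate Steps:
$n{\left(u \right)} = u \left(3 + u\right)$ ($n{\left(u \right)} = \left(3 + u\right) u = u \left(3 + u\right)$)
$h - n{\left(-43 \right)} = -4276 - - 43 \left(3 - 43\right) = -4276 - \left(-43\right) \left(-40\right) = -4276 - 1720 = -5996$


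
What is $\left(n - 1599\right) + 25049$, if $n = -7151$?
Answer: $16299$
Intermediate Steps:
$\left(n - 1599\right) + 25049 = \left(-7151 - 1599\right) + 25049 = -8750 + 25049 = 16299$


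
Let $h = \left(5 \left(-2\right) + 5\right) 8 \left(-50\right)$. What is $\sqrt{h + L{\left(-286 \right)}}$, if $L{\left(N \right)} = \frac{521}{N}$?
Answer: $\frac{\sqrt{163442994}}{286} \approx 44.701$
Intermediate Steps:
$h = 2000$ ($h = \left(-10 + 5\right) 8 \left(-50\right) = \left(-5\right) 8 \left(-50\right) = \left(-40\right) \left(-50\right) = 2000$)
$\sqrt{h + L{\left(-286 \right)}} = \sqrt{2000 + \frac{521}{-286}} = \sqrt{2000 + 521 \left(- \frac{1}{286}\right)} = \sqrt{2000 - \frac{521}{286}} = \sqrt{\frac{571479}{286}} = \frac{\sqrt{163442994}}{286}$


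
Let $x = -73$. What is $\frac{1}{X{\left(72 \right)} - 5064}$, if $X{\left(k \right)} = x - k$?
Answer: $- \frac{1}{5209} \approx -0.00019198$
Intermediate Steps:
$X{\left(k \right)} = -73 - k$
$\frac{1}{X{\left(72 \right)} - 5064} = \frac{1}{\left(-73 - 72\right) - 5064} = \frac{1}{-145 - 5064} = \frac{1}{-5209} = - \frac{1}{5209}$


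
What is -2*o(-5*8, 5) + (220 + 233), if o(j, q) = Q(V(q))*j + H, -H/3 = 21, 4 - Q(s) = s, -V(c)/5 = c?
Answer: 2899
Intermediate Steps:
V(c) = -5*c
Q(s) = 4 - s
H = -63 (H = -3*21 = -63)
o(j, q) = -63 + j*(4 + 5*q) (o(j, q) = (4 - (-5)*q)*j - 63 = (4 + 5*q)*j - 63 = j*(4 + 5*q) - 63 = -63 + j*(4 + 5*q))
-2*o(-5*8, 5) + (220 + 233) = -2*(-63 + (-5*8)*(4 + 5*5)) + (220 + 233) = -2*(-63 - 40*(4 + 25)) + 453 = -2*(-63 - 40*29) + 453 = -2*(-63 - 1160) + 453 = -2*(-1223) + 453 = 2446 + 453 = 2899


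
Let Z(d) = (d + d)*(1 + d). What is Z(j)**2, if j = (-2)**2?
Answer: 1600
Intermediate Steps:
j = 4
Z(d) = 2*d*(1 + d) (Z(d) = (2*d)*(1 + d) = 2*d*(1 + d))
Z(j)**2 = (2*4*(1 + 4))**2 = (2*4*5)**2 = 40**2 = 1600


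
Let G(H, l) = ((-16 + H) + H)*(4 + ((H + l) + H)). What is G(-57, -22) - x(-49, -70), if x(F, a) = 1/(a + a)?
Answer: 2402401/140 ≈ 17160.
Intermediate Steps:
x(F, a) = 1/(2*a)
G(H, l) = (-16 + 2*H)*(4 + l + 2*H) (G(H, l) = (-16 + 2*H)*(4 + (l + 2*H)) = (-16 + 2*H)*(4 + l + 2*H))
G(-57, -22) - x(-49, -70) = (-64 - 24*(-57) - 16*(-22) + 4*(-57)² + 2*(-57)*(-22)) - 1/(2*(-70)) = (-64 + 1368 + 352 + 4*3249 + 2508) - (-1)/(2*70) = (-64 + 1368 + 352 + 12996 + 2508) - 1*(-1/140) = 17160 + 1/140 = 2402401/140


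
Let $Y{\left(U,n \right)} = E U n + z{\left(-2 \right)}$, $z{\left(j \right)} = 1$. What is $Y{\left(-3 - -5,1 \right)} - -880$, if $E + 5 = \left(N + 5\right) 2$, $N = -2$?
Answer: $883$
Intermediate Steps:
$E = 1$ ($E = -5 + \left(-2 + 5\right) 2 = -5 + 3 \cdot 2 = -5 + 6 = 1$)
$Y{\left(U,n \right)} = 1 + U n$ ($Y{\left(U,n \right)} = 1 U n + 1 = U n + 1 = 1 + U n$)
$Y{\left(-3 - -5,1 \right)} - -880 = \left(1 + \left(-3 - -5\right) 1\right) - -880 = \left(1 + \left(-3 + 5\right) 1\right) + 880 = \left(1 + 2 \cdot 1\right) + 880 = \left(1 + 2\right) + 880 = 3 + 880 = 883$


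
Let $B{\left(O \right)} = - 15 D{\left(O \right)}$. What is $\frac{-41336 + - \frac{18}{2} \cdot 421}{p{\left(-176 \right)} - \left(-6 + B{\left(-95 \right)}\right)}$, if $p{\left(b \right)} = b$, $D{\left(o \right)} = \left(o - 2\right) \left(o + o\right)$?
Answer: $- \frac{9025}{55256} \approx -0.16333$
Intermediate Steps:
$D{\left(o \right)} = 2 o \left(-2 + o\right)$ ($D{\left(o \right)} = \left(-2 + o\right) 2 o = 2 o \left(-2 + o\right)$)
$B{\left(O \right)} = - 30 O \left(-2 + O\right)$ ($B{\left(O \right)} = - 15 \cdot 2 O \left(-2 + O\right) = - 30 O \left(-2 + O\right)$)
$\frac{-41336 + - \frac{18}{2} \cdot 421}{p{\left(-176 \right)} - \left(-6 + B{\left(-95 \right)}\right)} = \frac{-41336 + - \frac{18}{2} \cdot 421}{-176 - \left(-6 + 30 \left(-95\right) \left(2 - -95\right)\right)} = \frac{-41336 + \left(-18\right) \frac{1}{2} \cdot 421}{-176 - \left(-6 + 30 \left(-95\right) \left(2 + 95\right)\right)} = \frac{-41336 - 3789}{-176 - \left(-6 + 30 \left(-95\right) 97\right)} = \frac{-41336 - 3789}{-176 + \left(6 - -276450\right)} = - \frac{45125}{-176 + \left(6 + 276450\right)} = - \frac{45125}{-176 + 276456} = - \frac{45125}{276280} = \left(-45125\right) \frac{1}{276280} = - \frac{9025}{55256}$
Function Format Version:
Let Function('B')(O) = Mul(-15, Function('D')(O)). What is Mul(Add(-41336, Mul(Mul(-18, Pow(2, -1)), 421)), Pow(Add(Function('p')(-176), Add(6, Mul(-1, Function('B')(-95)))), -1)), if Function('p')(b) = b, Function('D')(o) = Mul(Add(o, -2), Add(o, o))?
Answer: Rational(-9025, 55256) ≈ -0.16333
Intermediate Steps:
Function('D')(o) = Mul(2, o, Add(-2, o)) (Function('D')(o) = Mul(Add(-2, o), Mul(2, o)) = Mul(2, o, Add(-2, o)))
Function('B')(O) = Mul(-30, O, Add(-2, O)) (Function('B')(O) = Mul(-15, Mul(2, O, Add(-2, O))) = Mul(-30, O, Add(-2, O)))
Mul(Add(-41336, Mul(Mul(-18, Pow(2, -1)), 421)), Pow(Add(Function('p')(-176), Add(6, Mul(-1, Function('B')(-95)))), -1)) = Mul(Add(-41336, Mul(Mul(-18, Pow(2, -1)), 421)), Pow(Add(-176, Add(6, Mul(-1, Mul(30, -95, Add(2, Mul(-1, -95)))))), -1)) = Mul(Add(-41336, Mul(Mul(-18, Rational(1, 2)), 421)), Pow(Add(-176, Add(6, Mul(-1, Mul(30, -95, Add(2, 95))))), -1)) = Mul(Add(-41336, Mul(-9, 421)), Pow(Add(-176, Add(6, Mul(-1, Mul(30, -95, 97)))), -1)) = Mul(Add(-41336, -3789), Pow(Add(-176, Add(6, Mul(-1, -276450))), -1)) = Mul(-45125, Pow(Add(-176, Add(6, 276450)), -1)) = Mul(-45125, Pow(Add(-176, 276456), -1)) = Mul(-45125, Pow(276280, -1)) = Mul(-45125, Rational(1, 276280)) = Rational(-9025, 55256)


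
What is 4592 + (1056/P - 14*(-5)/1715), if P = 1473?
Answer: 110497158/24059 ≈ 4592.8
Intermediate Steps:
4592 + (1056/P - 14*(-5)/1715) = 4592 + (1056/1473 - 14*(-5)/1715) = 4592 + (1056*(1/1473) + 70*(1/1715)) = 4592 + (352/491 + 2/49) = 4592 + 18230/24059 = 110497158/24059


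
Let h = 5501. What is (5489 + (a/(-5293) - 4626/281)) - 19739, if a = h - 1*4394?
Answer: -21219291735/1487333 ≈ -14267.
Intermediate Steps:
a = 1107 (a = 5501 - 1*4394 = 5501 - 4394 = 1107)
(5489 + (a/(-5293) - 4626/281)) - 19739 = (5489 + (1107/(-5293) - 4626/281)) - 19739 = (5489 + (1107*(-1/5293) - 4626*1/281)) - 19739 = (5489 + (-1107/5293 - 4626/281)) - 19739 = (5489 - 24796485/1487333) - 19739 = 8139174352/1487333 - 19739 = -21219291735/1487333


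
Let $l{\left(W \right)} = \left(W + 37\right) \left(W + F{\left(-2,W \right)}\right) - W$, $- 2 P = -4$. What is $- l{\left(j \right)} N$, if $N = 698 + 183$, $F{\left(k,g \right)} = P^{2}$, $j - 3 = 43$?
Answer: $-3615624$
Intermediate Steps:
$P = 2$ ($P = \left(- \frac{1}{2}\right) \left(-4\right) = 2$)
$j = 46$ ($j = 3 + 43 = 46$)
$F{\left(k,g \right)} = 4$ ($F{\left(k,g \right)} = 2^{2} = 4$)
$N = 881$
$l{\left(W \right)} = - W + \left(4 + W\right) \left(37 + W\right)$ ($l{\left(W \right)} = \left(W + 37\right) \left(W + 4\right) - W = \left(37 + W\right) \left(4 + W\right) - W = \left(4 + W\right) \left(37 + W\right) - W = - W + \left(4 + W\right) \left(37 + W\right)$)
$- l{\left(j \right)} N = - (148 + 46^{2} + 40 \cdot 46) 881 = - (148 + 2116 + 1840) 881 = \left(-1\right) 4104 \cdot 881 = \left(-4104\right) 881 = -3615624$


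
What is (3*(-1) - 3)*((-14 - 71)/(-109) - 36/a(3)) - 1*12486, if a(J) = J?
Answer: -1353636/109 ≈ -12419.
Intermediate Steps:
(3*(-1) - 3)*((-14 - 71)/(-109) - 36/a(3)) - 1*12486 = (3*(-1) - 3)*((-14 - 71)/(-109) - 36/3) - 1*12486 = (-3 - 3)*(-85*(-1/109) - 36*1/3) - 12486 = -6*(85/109 - 12) - 12486 = -6*(-1223/109) - 12486 = 7338/109 - 12486 = -1353636/109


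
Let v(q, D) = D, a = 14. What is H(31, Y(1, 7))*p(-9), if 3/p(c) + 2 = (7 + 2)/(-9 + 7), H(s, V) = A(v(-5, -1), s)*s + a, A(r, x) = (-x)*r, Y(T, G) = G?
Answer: -450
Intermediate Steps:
A(r, x) = -r*x
H(s, V) = 14 + s² (H(s, V) = (-1*(-1)*s)*s + 14 = s*s + 14 = s² + 14 = 14 + s²)
p(c) = -6/13 (p(c) = 3/(-2 + (7 + 2)/(-9 + 7)) = 3/(-2 + 9/(-2)) = 3/(-2 + 9*(-½)) = 3/(-2 - 9/2) = 3/(-13/2) = 3*(-2/13) = -6/13)
H(31, Y(1, 7))*p(-9) = (14 + 31²)*(-6/13) = (14 + 961)*(-6/13) = 975*(-6/13) = -450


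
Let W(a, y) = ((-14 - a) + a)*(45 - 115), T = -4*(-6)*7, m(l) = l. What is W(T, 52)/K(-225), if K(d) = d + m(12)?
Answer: -980/213 ≈ -4.6009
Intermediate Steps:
T = 168 (T = 24*7 = 168)
K(d) = 12 + d (K(d) = d + 12 = 12 + d)
W(a, y) = 980 (W(a, y) = -14*(-70) = 980)
W(T, 52)/K(-225) = 980/(12 - 225) = 980/(-213) = 980*(-1/213) = -980/213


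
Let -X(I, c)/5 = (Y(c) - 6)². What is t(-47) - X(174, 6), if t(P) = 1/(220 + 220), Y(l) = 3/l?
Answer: 66551/440 ≈ 151.25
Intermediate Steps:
X(I, c) = -5*(-6 + 3/c)² (X(I, c) = -5*(3/c - 6)² = -5*(-6 + 3/c)²)
t(P) = 1/440
t(-47) - X(174, 6) = 1/440 - (-45)*(-1 + 2*6)²/6² = 1/440 - (-45)*(-1 + 12)²/36 = 1/440 - (-45)*11²/36 = 1/440 - (-45)*121/36 = 1/440 - 1*(-605/4) = 1/440 + 605/4 = 66551/440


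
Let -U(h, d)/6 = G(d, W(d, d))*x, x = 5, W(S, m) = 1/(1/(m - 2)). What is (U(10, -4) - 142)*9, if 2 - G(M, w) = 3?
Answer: -1008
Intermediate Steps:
W(S, m) = -2 + m (W(S, m) = 1/(1/(-2 + m)) = -2 + m)
G(M, w) = -1 (G(M, w) = 2 - 1*3 = 2 - 3 = -1)
U(h, d) = 30 (U(h, d) = -(-6)*5 = -6*(-5) = 30)
(U(10, -4) - 142)*9 = (30 - 142)*9 = -112*9 = -1008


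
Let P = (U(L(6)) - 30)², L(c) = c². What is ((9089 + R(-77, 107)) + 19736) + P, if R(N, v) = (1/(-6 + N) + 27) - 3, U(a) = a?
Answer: 2397454/83 ≈ 28885.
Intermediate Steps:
R(N, v) = 24 + 1/(-6 + N) (R(N, v) = (27 + 1/(-6 + N)) - 3 = 24 + 1/(-6 + N))
P = 36 (P = (6² - 30)² = (36 - 30)² = 6² = 36)
((9089 + R(-77, 107)) + 19736) + P = ((9089 + (-143 + 24*(-77))/(-6 - 77)) + 19736) + 36 = ((9089 + (-143 - 1848)/(-83)) + 19736) + 36 = ((9089 - 1/83*(-1991)) + 19736) + 36 = ((9089 + 1991/83) + 19736) + 36 = (756378/83 + 19736) + 36 = 2394466/83 + 36 = 2397454/83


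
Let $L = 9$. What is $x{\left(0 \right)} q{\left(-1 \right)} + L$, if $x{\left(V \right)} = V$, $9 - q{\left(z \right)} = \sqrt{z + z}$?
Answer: $9$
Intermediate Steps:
$q{\left(z \right)} = 9 - \sqrt{2} \sqrt{z}$ ($q{\left(z \right)} = 9 - \sqrt{z + z} = 9 - \sqrt{2 z} = 9 - \sqrt{2} \sqrt{z}$)
$x{\left(0 \right)} q{\left(-1 \right)} + L = 0 \left(9 - \sqrt{2} \sqrt{-1}\right) + 9 = 0 \left(9 - \sqrt{2} i\right) + 9 = 0 \left(9 - i \sqrt{2}\right) + 9 = 0 + 9 = 9$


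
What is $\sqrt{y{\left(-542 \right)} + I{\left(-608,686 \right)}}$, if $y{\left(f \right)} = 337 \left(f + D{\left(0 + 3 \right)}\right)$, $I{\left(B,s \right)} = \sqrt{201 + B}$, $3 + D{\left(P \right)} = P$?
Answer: $\sqrt{-182654 + i \sqrt{407}} \approx 0.024 + 427.38 i$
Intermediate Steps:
$D{\left(P \right)} = -3 + P$
$y{\left(f \right)} = 337 f$ ($y{\left(f \right)} = 337 \left(f + \left(-3 + \left(0 + 3\right)\right)\right) = 337 \left(f + \left(-3 + 3\right)\right) = 337 \left(f + 0\right) = 337 f$)
$\sqrt{y{\left(-542 \right)} + I{\left(-608,686 \right)}} = \sqrt{337 \left(-542\right) + \sqrt{201 - 608}} = \sqrt{-182654 + \sqrt{-407}} = \sqrt{-182654 + i \sqrt{407}}$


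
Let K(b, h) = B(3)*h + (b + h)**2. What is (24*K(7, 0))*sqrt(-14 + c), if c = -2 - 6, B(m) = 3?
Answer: 1176*I*sqrt(22) ≈ 5515.9*I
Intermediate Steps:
c = -8
K(b, h) = (b + h)**2 + 3*h (K(b, h) = 3*h + (b + h)**2 = (b + h)**2 + 3*h)
(24*K(7, 0))*sqrt(-14 + c) = (24*((7 + 0)**2 + 3*0))*sqrt(-14 - 8) = (24*(7**2 + 0))*sqrt(-22) = (24*(49 + 0))*(I*sqrt(22)) = (24*49)*(I*sqrt(22)) = 1176*(I*sqrt(22)) = 1176*I*sqrt(22)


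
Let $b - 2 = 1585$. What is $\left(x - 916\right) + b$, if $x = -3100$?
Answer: $-2429$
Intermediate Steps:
$b = 1587$ ($b = 2 + 1585 = 1587$)
$\left(x - 916\right) + b = \left(-3100 - 916\right) + 1587 = -4016 + 1587 = -2429$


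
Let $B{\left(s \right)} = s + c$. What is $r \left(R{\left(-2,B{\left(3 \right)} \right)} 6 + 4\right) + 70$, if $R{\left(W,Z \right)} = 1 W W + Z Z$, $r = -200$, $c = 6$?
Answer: $-102730$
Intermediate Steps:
$B{\left(s \right)} = 6 + s$ ($B{\left(s \right)} = s + 6 = 6 + s$)
$R{\left(W,Z \right)} = W^{2} + Z^{2}$ ($R{\left(W,Z \right)} = W W + Z^{2} = W^{2} + Z^{2}$)
$r \left(R{\left(-2,B{\left(3 \right)} \right)} 6 + 4\right) + 70 = - 200 \left(\left(\left(-2\right)^{2} + \left(6 + 3\right)^{2}\right) 6 + 4\right) + 70 = - 200 \left(\left(4 + 9^{2}\right) 6 + 4\right) + 70 = - 200 \left(\left(4 + 81\right) 6 + 4\right) + 70 = - 200 \left(85 \cdot 6 + 4\right) + 70 = - 200 \left(510 + 4\right) + 70 = \left(-200\right) 514 + 70 = -102800 + 70 = -102730$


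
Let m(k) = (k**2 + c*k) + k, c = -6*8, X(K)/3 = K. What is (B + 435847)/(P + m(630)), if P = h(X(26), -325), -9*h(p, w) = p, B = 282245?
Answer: 538569/275461 ≈ 1.9552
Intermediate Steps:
X(K) = 3*K
h(p, w) = -p/9
c = -48
P = -26/3 ≈ -8.6667
m(k) = k**2 - 47*k (m(k) = (k**2 - 48*k) + k = k**2 - 47*k)
(B + 435847)/(P + m(630)) = (282245 + 435847)/(-26/3 + 630*(-47 + 630)) = 718092/(-26/3 + 630*583) = 718092/(-26/3 + 367290) = 718092/(1101844/3) = 718092*(3/1101844) = 538569/275461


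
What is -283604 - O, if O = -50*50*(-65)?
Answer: -446104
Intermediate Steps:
O = 162500 (O = -2500*(-65) = 162500)
-283604 - O = -283604 - 1*162500 = -283604 - 162500 = -446104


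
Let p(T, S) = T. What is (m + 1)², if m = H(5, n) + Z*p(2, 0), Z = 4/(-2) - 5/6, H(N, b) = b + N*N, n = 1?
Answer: 4096/9 ≈ 455.11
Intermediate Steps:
H(N, b) = b + N²
Z = -17/6 (Z = 4*(-½) - 5*⅙ = -2 - ⅚ = -17/6 ≈ -2.8333)
m = 61/3 (m = (1 + 5²) - 17/6*2 = (1 + 25) - 17/3 = 26 - 17/3 = 61/3 ≈ 20.333)
(m + 1)² = (61/3 + 1)² = (64/3)² = 4096/9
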